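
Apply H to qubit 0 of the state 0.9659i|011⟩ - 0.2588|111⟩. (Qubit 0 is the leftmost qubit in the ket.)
(-0.183 + 0.683i)|011⟩ + (0.183 + 0.683i)|111⟩

H on qubit 0 mixes each pair of kets that differ only in qubit 0: amplitudes (a, b) of (|…0…⟩, |…1…⟩) become ((a + b)/√2, (a − b)/√2). Kets absent from the input have amplitude 0.
(|011⟩, |111⟩): (a, b) = (0.9659i, -0.2588) → ((-0.183 + 0.683i), (0.183 + 0.683i))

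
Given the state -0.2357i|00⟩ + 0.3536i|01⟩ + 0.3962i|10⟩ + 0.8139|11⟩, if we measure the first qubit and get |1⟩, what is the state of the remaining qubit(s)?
0.4377i|0⟩ + 0.8991|1⟩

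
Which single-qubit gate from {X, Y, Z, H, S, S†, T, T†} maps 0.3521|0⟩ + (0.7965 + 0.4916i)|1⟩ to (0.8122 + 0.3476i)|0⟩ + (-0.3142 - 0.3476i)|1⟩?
H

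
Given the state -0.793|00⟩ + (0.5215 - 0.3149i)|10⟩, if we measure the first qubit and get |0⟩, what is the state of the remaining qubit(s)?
-|0⟩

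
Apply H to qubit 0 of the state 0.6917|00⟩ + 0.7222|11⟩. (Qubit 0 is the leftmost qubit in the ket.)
0.4891|00⟩ + 0.5107|01⟩ + 0.4891|10⟩ - 0.5107|11⟩

H on qubit 0 mixes each pair of kets that differ only in qubit 0: amplitudes (a, b) of (|…0…⟩, |…1…⟩) become ((a + b)/√2, (a − b)/√2). Kets absent from the input have amplitude 0.
(|00⟩, |10⟩): (a, b) = (0.6917, 0) → (0.4891, 0.4891)
(|01⟩, |11⟩): (a, b) = (0, 0.7222) → (0.5107, -0.5107)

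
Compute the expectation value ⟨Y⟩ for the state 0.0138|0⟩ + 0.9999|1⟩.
0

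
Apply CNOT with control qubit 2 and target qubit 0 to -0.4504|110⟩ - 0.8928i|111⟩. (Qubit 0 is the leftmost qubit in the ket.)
-0.8928i|011⟩ - 0.4504|110⟩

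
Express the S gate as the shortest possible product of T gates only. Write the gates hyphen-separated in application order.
T-T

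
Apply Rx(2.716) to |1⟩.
-0.9774i|0⟩ + 0.2112|1⟩

Rx(2.716) = [[cos(θ/2), −i·sin(θ/2)], [−i·sin(θ/2), cos(θ/2)]]; θ = 2.716, cos(θ/2) ≈ 0.211194, sin(θ/2) ≈ 0.977444.
With a = amp(|0⟩) = 0 and b = amp(|1⟩) = 1:
new amp(|0⟩) = (0.211194)·a + (-0.977444i)·b = -0.9774i
new amp(|1⟩) = (-0.977444i)·a + (0.211194)·b = 0.2112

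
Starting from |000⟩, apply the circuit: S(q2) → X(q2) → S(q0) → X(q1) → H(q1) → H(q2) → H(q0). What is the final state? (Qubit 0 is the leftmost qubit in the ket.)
1/√8|000⟩ - 1/√8|001⟩ - 1/√8|010⟩ + 1/√8|011⟩ + 1/√8|100⟩ - 1/√8|101⟩ - 1/√8|110⟩ + 1/√8|111⟩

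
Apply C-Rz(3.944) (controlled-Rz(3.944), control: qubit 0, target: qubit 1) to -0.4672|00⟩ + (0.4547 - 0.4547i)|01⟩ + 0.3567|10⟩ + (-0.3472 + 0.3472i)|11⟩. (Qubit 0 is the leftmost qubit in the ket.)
-0.4672|00⟩ + (0.4547 - 0.4547i)|01⟩ + (-0.1393 - 0.3284i)|10⟩ + (-0.184 - 0.4552i)|11⟩

C-Rz(3.944) leaves the control-|0⟩ kets |00⟩, |01⟩ unchanged and applies Rz(3.944) to qubit 1 on the control-|1⟩ pair (|10⟩, |11⟩).
Rz(3.944) = [[e^(−iθ/2), 0], [0, e^(iθ/2)]] with e^(±iθ/2) = cos(θ/2) ± i·sin(θ/2); θ = 3.944, cos(θ/2) ≈ -0.390527, sin(θ/2) ≈ 0.920592.
With a = amp(|10⟩) = 0.3567 and b = amp(|11⟩) = (-0.3472 + 0.3472i):
new amp(|10⟩) = (-0.390527 - 0.920592i)·a = (-0.1393 - 0.3284i)
new amp(|11⟩) = (-0.390527 + 0.920592i)·b = (-0.184 - 0.4552i)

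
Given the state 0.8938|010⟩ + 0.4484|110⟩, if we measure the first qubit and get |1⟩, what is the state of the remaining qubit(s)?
|10⟩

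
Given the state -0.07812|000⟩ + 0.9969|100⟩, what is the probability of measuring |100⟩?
0.9938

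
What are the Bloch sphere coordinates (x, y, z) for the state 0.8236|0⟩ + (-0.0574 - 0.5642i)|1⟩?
(-0.09455, -0.9294, 0.3567)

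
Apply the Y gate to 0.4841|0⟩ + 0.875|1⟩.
-0.875i|0⟩ + 0.4841i|1⟩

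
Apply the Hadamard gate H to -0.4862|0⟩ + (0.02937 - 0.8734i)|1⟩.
(-0.323 - 0.6176i)|0⟩ + (-0.3646 + 0.6176i)|1⟩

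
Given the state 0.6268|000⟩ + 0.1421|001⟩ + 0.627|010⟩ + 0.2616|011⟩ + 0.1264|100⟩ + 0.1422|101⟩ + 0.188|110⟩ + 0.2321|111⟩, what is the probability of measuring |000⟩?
0.3929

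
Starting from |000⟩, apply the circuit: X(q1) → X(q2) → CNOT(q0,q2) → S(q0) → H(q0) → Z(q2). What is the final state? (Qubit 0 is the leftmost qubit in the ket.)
-1/√2|011⟩ - 1/√2|111⟩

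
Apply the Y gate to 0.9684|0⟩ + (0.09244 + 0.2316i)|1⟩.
(0.2316 - 0.09244i)|0⟩ + 0.9684i|1⟩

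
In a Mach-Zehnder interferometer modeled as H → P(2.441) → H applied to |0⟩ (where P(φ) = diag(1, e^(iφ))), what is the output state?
(0.1178 + 0.3223i)|0⟩ + (0.8822 - 0.3223i)|1⟩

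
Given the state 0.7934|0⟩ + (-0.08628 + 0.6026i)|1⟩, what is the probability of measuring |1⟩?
0.3706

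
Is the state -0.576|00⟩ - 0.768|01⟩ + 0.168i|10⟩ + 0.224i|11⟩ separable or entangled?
Separable

Writing the state as a|00⟩ + b|01⟩ + c|10⟩ + d|11⟩, it is a product state iff ad − bc = 0.
Here (a, b, c, d) = (-0.576, -0.768, 0.168i, 0.224i): ad − bc = (-0.576)(0.224i) − (-0.768)(0.168i) = 0, so the state is separable.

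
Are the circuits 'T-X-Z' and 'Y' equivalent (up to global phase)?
No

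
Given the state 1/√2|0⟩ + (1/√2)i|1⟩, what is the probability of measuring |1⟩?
1/2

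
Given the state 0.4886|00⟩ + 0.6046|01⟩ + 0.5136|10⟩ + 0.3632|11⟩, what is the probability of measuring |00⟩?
0.2387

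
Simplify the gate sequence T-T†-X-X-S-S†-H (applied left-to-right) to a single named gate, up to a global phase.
H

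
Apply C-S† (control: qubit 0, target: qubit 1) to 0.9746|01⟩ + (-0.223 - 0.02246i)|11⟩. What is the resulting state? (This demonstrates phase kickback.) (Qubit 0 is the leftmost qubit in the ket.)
0.9746|01⟩ + (-0.02246 + 0.223i)|11⟩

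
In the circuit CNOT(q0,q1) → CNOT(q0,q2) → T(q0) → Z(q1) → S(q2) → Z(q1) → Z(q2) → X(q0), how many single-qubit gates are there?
6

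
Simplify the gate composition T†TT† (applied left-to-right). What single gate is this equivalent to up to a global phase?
T†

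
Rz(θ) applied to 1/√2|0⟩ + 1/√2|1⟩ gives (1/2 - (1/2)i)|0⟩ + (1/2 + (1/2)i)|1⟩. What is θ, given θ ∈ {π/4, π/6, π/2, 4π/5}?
π/2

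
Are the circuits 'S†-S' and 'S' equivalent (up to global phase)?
No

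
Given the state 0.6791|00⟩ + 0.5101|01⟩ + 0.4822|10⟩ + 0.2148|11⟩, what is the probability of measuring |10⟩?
0.2325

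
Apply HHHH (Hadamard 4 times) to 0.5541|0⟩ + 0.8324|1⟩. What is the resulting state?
0.5541|0⟩ + 0.8324|1⟩

H² = I, so an even number of Hadamards cancels: H^4 = I and the state is unchanged.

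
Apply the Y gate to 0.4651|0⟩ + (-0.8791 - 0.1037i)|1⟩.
(-0.1037 + 0.8791i)|0⟩ + 0.4651i|1⟩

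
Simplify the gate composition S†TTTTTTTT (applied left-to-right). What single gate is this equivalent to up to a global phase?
S†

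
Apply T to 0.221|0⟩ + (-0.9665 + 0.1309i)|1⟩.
0.221|0⟩ + (-0.776 - 0.5909i)|1⟩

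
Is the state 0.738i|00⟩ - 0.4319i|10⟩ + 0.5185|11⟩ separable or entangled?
Entangled

Writing the state as a|00⟩ + b|01⟩ + c|10⟩ + d|11⟩, it is a product state iff ad − bc = 0.
Here (a, b, c, d) = (0.738i, 0, -0.4319i, 0.5185): ad − bc = (0.738i)(0.5185) − (0)(-0.4319i) = 0.3827i ≠ 0, so the state is entangled.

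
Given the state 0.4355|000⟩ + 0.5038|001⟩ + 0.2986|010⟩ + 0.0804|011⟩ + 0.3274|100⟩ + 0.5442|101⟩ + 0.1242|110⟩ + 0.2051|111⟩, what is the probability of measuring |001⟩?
0.2538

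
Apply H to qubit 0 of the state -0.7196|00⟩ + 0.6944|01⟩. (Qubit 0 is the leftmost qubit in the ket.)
-0.5088|00⟩ + 0.491|01⟩ - 0.5088|10⟩ + 0.491|11⟩

H on qubit 0 mixes each pair of kets that differ only in qubit 0: amplitudes (a, b) of (|…0…⟩, |…1…⟩) become ((a + b)/√2, (a − b)/√2). Kets absent from the input have amplitude 0.
(|00⟩, |10⟩): (a, b) = (-0.7196, 0) → (-0.5088, -0.5088)
(|01⟩, |11⟩): (a, b) = (0.6944, 0) → (0.491, 0.491)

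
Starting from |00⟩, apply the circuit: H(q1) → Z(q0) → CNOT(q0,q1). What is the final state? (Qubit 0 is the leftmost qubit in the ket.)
1/√2|00⟩ + 1/√2|01⟩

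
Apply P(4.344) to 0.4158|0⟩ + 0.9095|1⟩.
0.4158|0⟩ + (-0.3275 - 0.8485i)|1⟩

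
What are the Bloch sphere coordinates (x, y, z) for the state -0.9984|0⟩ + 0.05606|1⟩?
(-0.1119, 0, 0.9937)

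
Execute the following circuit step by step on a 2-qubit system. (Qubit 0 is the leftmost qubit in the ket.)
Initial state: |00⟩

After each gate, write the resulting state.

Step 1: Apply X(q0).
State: |10⟩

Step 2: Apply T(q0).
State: (1/√2 + (1/√2)i)|10⟩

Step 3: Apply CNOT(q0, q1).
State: (1/√2 + (1/√2)i)|11⟩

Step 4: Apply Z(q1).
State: (-1/√2 - (1/√2)i)|11⟩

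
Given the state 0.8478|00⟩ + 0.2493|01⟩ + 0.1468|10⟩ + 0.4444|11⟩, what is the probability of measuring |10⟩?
0.02155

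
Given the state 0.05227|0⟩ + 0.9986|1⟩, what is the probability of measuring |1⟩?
0.9972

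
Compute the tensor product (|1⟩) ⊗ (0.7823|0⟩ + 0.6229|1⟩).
0.7823|10⟩ + 0.6229|11⟩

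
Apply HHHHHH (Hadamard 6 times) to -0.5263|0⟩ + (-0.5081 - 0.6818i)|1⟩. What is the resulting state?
-0.5263|0⟩ + (-0.5081 - 0.6818i)|1⟩

H² = I, so an even number of Hadamards cancels: H^6 = I and the state is unchanged.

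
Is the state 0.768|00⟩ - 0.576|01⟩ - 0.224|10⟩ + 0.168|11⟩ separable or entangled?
Separable

Writing the state as a|00⟩ + b|01⟩ + c|10⟩ + d|11⟩, it is a product state iff ad − bc = 0.
Here (a, b, c, d) = (0.768, -0.576, -0.224, 0.168): ad − bc = (0.768)(0.168) − (-0.576)(-0.224) = 0, so the state is separable.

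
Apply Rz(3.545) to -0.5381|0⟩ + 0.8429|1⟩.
(0.1078 + 0.5272i)|0⟩ + (-0.1689 + 0.8258i)|1⟩

Rz(3.545) = [[e^(−iθ/2), 0], [0, e^(iθ/2)]] with e^(±iθ/2) = cos(θ/2) ± i·sin(θ/2); θ = 3.545, cos(θ/2) ≈ -0.200339, sin(θ/2) ≈ 0.979727.
With a = amp(|0⟩) = -0.5381 and b = amp(|1⟩) = 0.8429:
new amp(|0⟩) = (-0.200339 - 0.979727i)·a = (0.1078 + 0.5272i)
new amp(|1⟩) = (-0.200339 + 0.979727i)·b = (-0.1689 + 0.8258i)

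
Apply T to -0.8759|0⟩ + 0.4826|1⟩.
-0.8759|0⟩ + (0.3412 + 0.3412i)|1⟩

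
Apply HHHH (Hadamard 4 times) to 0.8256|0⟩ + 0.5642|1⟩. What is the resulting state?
0.8256|0⟩ + 0.5642|1⟩

H² = I, so an even number of Hadamards cancels: H^4 = I and the state is unchanged.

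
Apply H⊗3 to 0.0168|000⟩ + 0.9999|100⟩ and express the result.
0.3595|000⟩ + 0.3595|001⟩ + 0.3595|010⟩ + 0.3595|011⟩ - 0.3476|100⟩ - 0.3476|101⟩ - 0.3476|110⟩ - 0.3476|111⟩

H⊗3 gives amp(|y⟩) = (1/2√2) Σ_x (−1)^(x·y) amp(|x⟩), where x·y is the number of positions in which both x and y have a 1.
|000⟩: (0.0168 + 0.9999)/(2√2) = 0.3595
|001⟩: (0.0168 + 0.9999)/(2√2) = 0.3595
|010⟩: (0.0168 + 0.9999)/(2√2) = 0.3595
|011⟩: (0.0168 + 0.9999)/(2√2) = 0.3595
|100⟩: (0.0168 - 0.9999)/(2√2) = -0.3476
|101⟩: (0.0168 - 0.9999)/(2√2) = -0.3476
|110⟩: (0.0168 - 0.9999)/(2√2) = -0.3476
|111⟩: (0.0168 - 0.9999)/(2√2) = -0.3476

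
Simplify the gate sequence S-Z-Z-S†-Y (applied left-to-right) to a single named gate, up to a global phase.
Y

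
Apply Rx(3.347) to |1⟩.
-0.9947i|0⟩ - 0.1025|1⟩

Rx(3.347) = [[cos(θ/2), −i·sin(θ/2)], [−i·sin(θ/2), cos(θ/2)]]; θ = 3.347, cos(θ/2) ≈ -0.102523, sin(θ/2) ≈ 0.994731.
With a = amp(|0⟩) = 0 and b = amp(|1⟩) = 1:
new amp(|0⟩) = (-0.102523)·a + (-0.994731i)·b = -0.9947i
new amp(|1⟩) = (-0.994731i)·a + (-0.102523)·b = -0.1025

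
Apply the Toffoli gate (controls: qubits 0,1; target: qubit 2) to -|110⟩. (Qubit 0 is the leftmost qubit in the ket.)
-|111⟩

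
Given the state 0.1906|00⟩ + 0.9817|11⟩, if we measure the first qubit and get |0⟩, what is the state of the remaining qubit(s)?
|0⟩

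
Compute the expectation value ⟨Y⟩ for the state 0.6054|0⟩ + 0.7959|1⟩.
0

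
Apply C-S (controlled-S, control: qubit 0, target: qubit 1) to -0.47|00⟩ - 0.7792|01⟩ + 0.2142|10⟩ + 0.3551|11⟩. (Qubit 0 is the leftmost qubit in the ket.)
-0.47|00⟩ - 0.7792|01⟩ + 0.2142|10⟩ + 0.3551i|11⟩

C-S leaves the control-|0⟩ kets |00⟩, |01⟩ unchanged and applies S to qubit 1 on the control-|1⟩ pair (|10⟩, |11⟩).
S = [[1, 0], [0, i]].
With a = amp(|10⟩) = 0.2142 and b = amp(|11⟩) = 0.3551:
new amp(|10⟩) = (1)·a = 0.2142
new amp(|11⟩) = (i)·b = 0.3551i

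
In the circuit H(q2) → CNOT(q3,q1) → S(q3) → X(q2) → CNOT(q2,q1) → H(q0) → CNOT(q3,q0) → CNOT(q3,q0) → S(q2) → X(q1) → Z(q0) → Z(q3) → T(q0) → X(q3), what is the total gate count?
14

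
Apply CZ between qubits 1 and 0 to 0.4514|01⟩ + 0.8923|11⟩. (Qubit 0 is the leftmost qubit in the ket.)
0.4514|01⟩ - 0.8923|11⟩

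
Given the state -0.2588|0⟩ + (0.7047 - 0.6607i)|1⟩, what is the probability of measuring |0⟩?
0.06698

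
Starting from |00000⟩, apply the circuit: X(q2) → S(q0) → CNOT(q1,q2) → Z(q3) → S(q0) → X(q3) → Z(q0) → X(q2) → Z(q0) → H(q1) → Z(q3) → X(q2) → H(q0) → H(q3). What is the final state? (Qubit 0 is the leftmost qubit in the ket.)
-1/√8|00100⟩ + 1/√8|00110⟩ - 1/√8|01100⟩ + 1/√8|01110⟩ - 1/√8|10100⟩ + 1/√8|10110⟩ - 1/√8|11100⟩ + 1/√8|11110⟩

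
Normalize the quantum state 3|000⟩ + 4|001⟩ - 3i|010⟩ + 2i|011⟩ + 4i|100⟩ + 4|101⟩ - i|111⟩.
0.356|000⟩ + 0.4747|001⟩ - 0.356i|010⟩ + 0.2374i|011⟩ + 0.4747i|100⟩ + 0.4747|101⟩ - 0.1187i|111⟩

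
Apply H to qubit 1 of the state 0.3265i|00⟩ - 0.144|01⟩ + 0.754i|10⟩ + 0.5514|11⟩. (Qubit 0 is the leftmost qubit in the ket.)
(-0.1018 + 0.2309i)|00⟩ + (0.1018 + 0.2309i)|01⟩ + (0.3899 + 0.5332i)|10⟩ + (-0.3899 + 0.5332i)|11⟩

H on qubit 1 mixes each pair of kets that differ only in qubit 1: amplitudes (a, b) of (|…0…⟩, |…1…⟩) become ((a + b)/√2, (a − b)/√2). Kets absent from the input have amplitude 0.
(|00⟩, |01⟩): (a, b) = (0.3265i, -0.144) → ((-0.1018 + 0.2309i), (0.1018 + 0.2309i))
(|10⟩, |11⟩): (a, b) = (0.754i, 0.5514) → ((0.3899 + 0.5332i), (-0.3899 + 0.5332i))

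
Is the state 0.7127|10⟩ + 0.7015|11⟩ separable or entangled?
Separable

Writing the state as a|00⟩ + b|01⟩ + c|10⟩ + d|11⟩, it is a product state iff ad − bc = 0.
Here (a, b, c, d) = (0, 0, 0.7127, 0.7015): ad − bc = (0)(0.7015) − (0)(0.7127) = 0, so the state is separable.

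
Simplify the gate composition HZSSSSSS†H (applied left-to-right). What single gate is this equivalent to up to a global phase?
X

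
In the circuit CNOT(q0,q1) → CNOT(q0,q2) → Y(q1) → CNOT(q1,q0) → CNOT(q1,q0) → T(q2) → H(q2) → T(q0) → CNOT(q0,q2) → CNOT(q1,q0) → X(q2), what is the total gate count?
11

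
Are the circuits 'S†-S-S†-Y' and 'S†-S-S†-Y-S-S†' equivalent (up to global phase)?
Yes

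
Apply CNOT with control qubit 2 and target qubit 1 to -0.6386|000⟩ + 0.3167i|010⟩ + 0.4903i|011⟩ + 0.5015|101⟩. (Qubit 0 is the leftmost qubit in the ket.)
-0.6386|000⟩ + 0.4903i|001⟩ + 0.3167i|010⟩ + 0.5015|111⟩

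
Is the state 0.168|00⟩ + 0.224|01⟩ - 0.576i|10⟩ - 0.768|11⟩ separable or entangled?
Entangled

Writing the state as a|00⟩ + b|01⟩ + c|10⟩ + d|11⟩, it is a product state iff ad − bc = 0.
Here (a, b, c, d) = (0.168, 0.224, -0.576i, -0.768): ad − bc = (0.168)(-0.768) − (0.224)(-0.576i) = (-0.129 + 0.129i) ≠ 0, so the state is entangled.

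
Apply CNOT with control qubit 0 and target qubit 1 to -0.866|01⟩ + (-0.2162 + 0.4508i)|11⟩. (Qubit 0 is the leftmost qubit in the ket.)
-0.866|01⟩ + (-0.2162 + 0.4508i)|10⟩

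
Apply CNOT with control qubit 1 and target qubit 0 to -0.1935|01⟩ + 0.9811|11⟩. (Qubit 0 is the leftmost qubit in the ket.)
0.9811|01⟩ - 0.1935|11⟩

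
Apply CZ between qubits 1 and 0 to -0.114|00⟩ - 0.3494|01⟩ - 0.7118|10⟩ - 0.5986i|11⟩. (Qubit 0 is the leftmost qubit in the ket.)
-0.114|00⟩ - 0.3494|01⟩ - 0.7118|10⟩ + 0.5986i|11⟩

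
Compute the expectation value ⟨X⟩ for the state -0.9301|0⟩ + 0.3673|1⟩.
-0.6833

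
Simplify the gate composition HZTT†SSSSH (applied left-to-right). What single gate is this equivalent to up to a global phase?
X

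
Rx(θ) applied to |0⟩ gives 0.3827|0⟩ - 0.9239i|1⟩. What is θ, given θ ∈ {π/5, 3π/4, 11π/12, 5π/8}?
3π/4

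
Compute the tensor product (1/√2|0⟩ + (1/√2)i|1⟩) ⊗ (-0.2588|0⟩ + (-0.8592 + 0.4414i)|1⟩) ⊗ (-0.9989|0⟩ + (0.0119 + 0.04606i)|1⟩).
0.1828|000⟩ + (-0.002178 - 0.008429i)|001⟩ + (0.6069 - 0.3118i)|010⟩ + (-0.02161 - 0.02427i)|011⟩ + 0.1828i|100⟩ + (0.008429 - 0.002178i)|101⟩ + (0.3118 + 0.6069i)|110⟩ + (0.02427 - 0.02161i)|111⟩

amp(|b₁b₂…⟩) = product of the factor amplitudes for bits b₁, b₂, …; only kets whose every factor amplitude is nonzero survive.
|000⟩: (1/√2)(-0.2588)(-0.9989) = 0.1828
|001⟩: (1/√2)(-0.2588)(0.0119 + 0.04606i) = (-0.002178 - 0.008429i)
|010⟩: (1/√2)(-0.8592 + 0.4414i)(-0.9989) = (0.6069 - 0.3118i)
|011⟩: (1/√2)(-0.8592 + 0.4414i)(0.0119 + 0.04606i) = (-0.02161 - 0.02427i)
|100⟩: ((1/√2)i)(-0.2588)(-0.9989) = 0.1828i
|101⟩: ((1/√2)i)(-0.2588)(0.0119 + 0.04606i) = (0.008429 - 0.002178i)
|110⟩: ((1/√2)i)(-0.8592 + 0.4414i)(-0.9989) = (0.3118 + 0.6069i)
|111⟩: ((1/√2)i)(-0.8592 + 0.4414i)(0.0119 + 0.04606i) = (0.02427 - 0.02161i)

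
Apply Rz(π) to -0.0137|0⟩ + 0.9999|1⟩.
0.0137i|0⟩ + 0.9999i|1⟩

Rz(π) = [[e^(−iθ/2), 0], [0, e^(iθ/2)]] with e^(±iθ/2) = cos(θ/2) ± i·sin(θ/2); θ = π, cos(θ/2) ≈ 0, sin(θ/2) ≈ 1.
With a = amp(|0⟩) = -0.0137 and b = amp(|1⟩) = 0.9999:
new amp(|0⟩) = (-i)·a = 0.0137i
new amp(|1⟩) = (i)·b = 0.9999i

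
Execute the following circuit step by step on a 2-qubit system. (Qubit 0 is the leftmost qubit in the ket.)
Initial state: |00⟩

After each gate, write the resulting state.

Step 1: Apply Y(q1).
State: i|01⟩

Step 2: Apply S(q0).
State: i|01⟩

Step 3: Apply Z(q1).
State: -i|01⟩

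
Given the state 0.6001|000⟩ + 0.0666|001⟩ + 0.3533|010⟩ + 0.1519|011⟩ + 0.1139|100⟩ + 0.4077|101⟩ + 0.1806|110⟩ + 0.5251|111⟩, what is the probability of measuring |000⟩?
0.3601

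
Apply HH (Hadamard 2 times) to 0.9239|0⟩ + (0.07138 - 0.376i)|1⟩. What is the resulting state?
0.9239|0⟩ + (0.07138 - 0.376i)|1⟩

H² = I, so an even number of Hadamards cancels: H^2 = I and the state is unchanged.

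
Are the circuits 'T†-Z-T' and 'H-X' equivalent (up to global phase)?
No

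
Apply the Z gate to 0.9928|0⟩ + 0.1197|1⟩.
0.9928|0⟩ - 0.1197|1⟩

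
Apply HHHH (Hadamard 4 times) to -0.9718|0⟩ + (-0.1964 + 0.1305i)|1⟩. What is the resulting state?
-0.9718|0⟩ + (-0.1964 + 0.1305i)|1⟩

H² = I, so an even number of Hadamards cancels: H^4 = I and the state is unchanged.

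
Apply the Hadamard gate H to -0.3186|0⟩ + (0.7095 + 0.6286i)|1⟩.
(0.2764 + 0.4445i)|0⟩ + (-0.727 - 0.4445i)|1⟩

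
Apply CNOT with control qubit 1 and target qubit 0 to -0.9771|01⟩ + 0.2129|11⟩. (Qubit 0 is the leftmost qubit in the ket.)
0.2129|01⟩ - 0.9771|11⟩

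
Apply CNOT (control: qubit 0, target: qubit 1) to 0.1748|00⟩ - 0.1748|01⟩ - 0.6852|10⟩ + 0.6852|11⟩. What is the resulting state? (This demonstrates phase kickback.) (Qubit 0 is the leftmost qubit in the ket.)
0.1748|00⟩ - 0.1748|01⟩ + 0.6852|10⟩ - 0.6852|11⟩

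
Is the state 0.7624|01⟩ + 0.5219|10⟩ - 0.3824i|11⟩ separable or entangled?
Entangled

Writing the state as a|00⟩ + b|01⟩ + c|10⟩ + d|11⟩, it is a product state iff ad − bc = 0.
Here (a, b, c, d) = (0, 0.7624, 0.5219, -0.3824i): ad − bc = (0)(-0.3824i) − (0.7624)(0.5219) = -0.3979 ≠ 0, so the state is entangled.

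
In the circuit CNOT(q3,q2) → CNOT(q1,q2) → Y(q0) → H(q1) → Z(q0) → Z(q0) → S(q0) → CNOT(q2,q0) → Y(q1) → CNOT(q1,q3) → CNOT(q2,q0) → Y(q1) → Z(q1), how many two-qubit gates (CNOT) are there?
5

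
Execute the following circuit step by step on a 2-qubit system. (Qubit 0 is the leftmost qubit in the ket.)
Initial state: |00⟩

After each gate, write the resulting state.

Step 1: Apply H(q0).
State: 1/√2|00⟩ + 1/√2|10⟩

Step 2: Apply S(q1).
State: 1/√2|00⟩ + 1/√2|10⟩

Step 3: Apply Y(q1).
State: (1/√2)i|01⟩ + (1/√2)i|11⟩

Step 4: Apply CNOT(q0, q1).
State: (1/√2)i|01⟩ + (1/√2)i|10⟩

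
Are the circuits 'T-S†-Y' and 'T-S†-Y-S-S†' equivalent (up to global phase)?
Yes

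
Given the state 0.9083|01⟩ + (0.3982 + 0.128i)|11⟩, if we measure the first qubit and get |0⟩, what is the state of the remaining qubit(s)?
|1⟩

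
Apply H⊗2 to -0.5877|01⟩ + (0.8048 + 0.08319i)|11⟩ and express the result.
(0.1086 + 0.0416i)|00⟩ + (-0.1086 - 0.0416i)|01⟩ + (-0.6963 - 0.0416i)|10⟩ + (0.6963 + 0.0416i)|11⟩

H⊗2 gives amp(|y⟩) = (1/2) Σ_x (−1)^(x·y) amp(|x⟩), where x·y is the number of positions in which both x and y have a 1.
|00⟩: (-0.5877 + (0.8048 + 0.08319i))/2 = (0.1086 + 0.0416i)
|01⟩: (0.5877 - (0.8048 + 0.08319i))/2 = (-0.1086 - 0.0416i)
|10⟩: (-0.5877 - (0.8048 + 0.08319i))/2 = (-0.6963 - 0.0416i)
|11⟩: (0.5877 + (0.8048 + 0.08319i))/2 = (0.6963 + 0.0416i)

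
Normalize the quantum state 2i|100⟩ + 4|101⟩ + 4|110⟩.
0.3333i|100⟩ + 0.6667|101⟩ + 0.6667|110⟩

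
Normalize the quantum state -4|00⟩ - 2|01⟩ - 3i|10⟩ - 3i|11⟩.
-0.6489|00⟩ - 0.3244|01⟩ - 0.4867i|10⟩ - 0.4867i|11⟩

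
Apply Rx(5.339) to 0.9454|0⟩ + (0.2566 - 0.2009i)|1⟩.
(-0.9334 - 0.1167i)|0⟩ + (-0.2285 - 0.251i)|1⟩

Rx(5.339) = [[cos(θ/2), −i·sin(θ/2)], [−i·sin(θ/2), cos(θ/2)]]; θ = 5.339, cos(θ/2) ≈ -0.890619, sin(θ/2) ≈ 0.454751.
With a = amp(|0⟩) = 0.9454 and b = amp(|1⟩) = (0.2566 - 0.2009i):
new amp(|0⟩) = (-0.890619)·a + (-0.454751i)·b = (-0.9334 - 0.1167i)
new amp(|1⟩) = (-0.454751i)·a + (-0.890619)·b = (-0.2285 - 0.251i)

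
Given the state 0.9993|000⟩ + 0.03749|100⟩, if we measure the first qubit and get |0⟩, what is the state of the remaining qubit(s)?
|00⟩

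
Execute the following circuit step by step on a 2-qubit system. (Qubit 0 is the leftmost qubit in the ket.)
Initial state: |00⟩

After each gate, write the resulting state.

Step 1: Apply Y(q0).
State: i|10⟩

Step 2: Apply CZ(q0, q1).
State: i|10⟩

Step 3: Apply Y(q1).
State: -|11⟩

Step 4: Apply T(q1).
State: (-1/√2 - (1/√2)i)|11⟩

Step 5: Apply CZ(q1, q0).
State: (1/√2 + (1/√2)i)|11⟩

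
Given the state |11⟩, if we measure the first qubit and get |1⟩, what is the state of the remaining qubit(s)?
|1⟩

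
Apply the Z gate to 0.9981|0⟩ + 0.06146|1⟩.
0.9981|0⟩ - 0.06146|1⟩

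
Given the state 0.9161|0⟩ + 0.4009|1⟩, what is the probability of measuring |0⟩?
0.8392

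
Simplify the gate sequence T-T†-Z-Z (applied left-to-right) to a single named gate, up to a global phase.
I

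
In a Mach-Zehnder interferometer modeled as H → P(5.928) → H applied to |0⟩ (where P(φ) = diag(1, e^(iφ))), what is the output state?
(0.9688 - 0.1739i)|0⟩ + (0.03121 + 0.1739i)|1⟩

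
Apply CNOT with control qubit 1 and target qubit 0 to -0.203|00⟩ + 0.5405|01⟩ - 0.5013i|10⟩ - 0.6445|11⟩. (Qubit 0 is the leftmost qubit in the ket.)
-0.203|00⟩ - 0.6445|01⟩ - 0.5013i|10⟩ + 0.5405|11⟩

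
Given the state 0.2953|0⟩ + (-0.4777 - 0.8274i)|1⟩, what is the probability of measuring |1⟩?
0.9128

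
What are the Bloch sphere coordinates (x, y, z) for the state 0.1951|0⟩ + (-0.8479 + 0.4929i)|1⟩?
(-0.3309, 0.1923, -0.9238)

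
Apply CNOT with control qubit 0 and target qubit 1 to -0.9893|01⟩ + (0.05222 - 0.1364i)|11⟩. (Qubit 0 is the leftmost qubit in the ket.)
-0.9893|01⟩ + (0.05222 - 0.1364i)|10⟩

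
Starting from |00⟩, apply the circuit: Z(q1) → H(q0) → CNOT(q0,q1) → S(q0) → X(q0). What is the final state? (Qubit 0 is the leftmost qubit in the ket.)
(1/√2)i|01⟩ + 1/√2|10⟩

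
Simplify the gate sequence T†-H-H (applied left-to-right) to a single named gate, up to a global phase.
T†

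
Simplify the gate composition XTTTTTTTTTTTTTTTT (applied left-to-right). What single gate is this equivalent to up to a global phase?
X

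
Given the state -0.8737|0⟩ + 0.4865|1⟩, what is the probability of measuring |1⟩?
0.2367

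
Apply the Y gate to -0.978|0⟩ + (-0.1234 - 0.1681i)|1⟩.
(-0.1681 + 0.1234i)|0⟩ - 0.978i|1⟩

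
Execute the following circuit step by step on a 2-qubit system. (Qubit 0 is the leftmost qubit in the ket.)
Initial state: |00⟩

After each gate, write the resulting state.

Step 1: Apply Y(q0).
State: i|10⟩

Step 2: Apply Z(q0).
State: -i|10⟩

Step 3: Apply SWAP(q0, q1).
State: -i|01⟩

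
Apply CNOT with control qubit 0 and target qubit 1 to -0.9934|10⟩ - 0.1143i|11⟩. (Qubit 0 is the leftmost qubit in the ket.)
-0.1143i|10⟩ - 0.9934|11⟩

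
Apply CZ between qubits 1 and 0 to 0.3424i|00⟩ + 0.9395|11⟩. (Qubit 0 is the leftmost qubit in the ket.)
0.3424i|00⟩ - 0.9395|11⟩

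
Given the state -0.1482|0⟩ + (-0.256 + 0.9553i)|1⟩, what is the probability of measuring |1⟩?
0.9781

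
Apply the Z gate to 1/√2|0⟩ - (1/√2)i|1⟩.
1/√2|0⟩ + (1/√2)i|1⟩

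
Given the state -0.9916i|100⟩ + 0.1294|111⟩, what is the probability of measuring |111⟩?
0.01674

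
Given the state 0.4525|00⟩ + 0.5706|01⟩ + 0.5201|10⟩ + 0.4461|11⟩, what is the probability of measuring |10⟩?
0.2705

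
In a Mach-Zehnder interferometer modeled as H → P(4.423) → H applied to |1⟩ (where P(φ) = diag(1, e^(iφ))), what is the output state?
(0.6427 + 0.4792i)|0⟩ + (0.3573 - 0.4792i)|1⟩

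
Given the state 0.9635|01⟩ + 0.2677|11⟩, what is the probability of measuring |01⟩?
0.9283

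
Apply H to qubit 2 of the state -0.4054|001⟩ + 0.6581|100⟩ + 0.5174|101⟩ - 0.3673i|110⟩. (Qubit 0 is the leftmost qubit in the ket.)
-0.2867|000⟩ + 0.2867|001⟩ + 0.8312|100⟩ + 0.09949|101⟩ - 0.2597i|110⟩ - 0.2597i|111⟩

H on qubit 2 mixes each pair of kets that differ only in qubit 2: amplitudes (a, b) of (|…0…⟩, |…1…⟩) become ((a + b)/√2, (a − b)/√2). Kets absent from the input have amplitude 0.
(|000⟩, |001⟩): (a, b) = (0, -0.4054) → (-0.2867, 0.2867)
(|100⟩, |101⟩): (a, b) = (0.6581, 0.5174) → (0.8312, 0.09949)
(|110⟩, |111⟩): (a, b) = (-0.3673i, 0) → (-0.2597i, -0.2597i)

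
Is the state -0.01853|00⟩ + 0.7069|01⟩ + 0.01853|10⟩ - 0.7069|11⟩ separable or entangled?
Separable

Writing the state as a|00⟩ + b|01⟩ + c|10⟩ + d|11⟩, it is a product state iff ad − bc = 0.
Here (a, b, c, d) = (-0.01853, 0.7069, 0.01853, -0.7069): ad − bc = (-0.01853)(-0.7069) − (0.7069)(0.01853) = 0, so the state is separable.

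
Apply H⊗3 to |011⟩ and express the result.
1/√8|000⟩ - 1/√8|001⟩ - 1/√8|010⟩ + 1/√8|011⟩ + 1/√8|100⟩ - 1/√8|101⟩ - 1/√8|110⟩ + 1/√8|111⟩

H⊗3 gives amp(|y⟩) = (1/2√2) Σ_x (−1)^(x·y) amp(|x⟩), where x·y is the number of positions in which both x and y have a 1.
|000⟩: (1)/(2√2) = 1/√8
|001⟩: (-1)/(2√2) = -1/√8
|010⟩: (-1)/(2√2) = -1/√8
|011⟩: (1)/(2√2) = 1/√8
|100⟩: (1)/(2√2) = 1/√8
|101⟩: (-1)/(2√2) = -1/√8
|110⟩: (-1)/(2√2) = -1/√8
|111⟩: (1)/(2√2) = 1/√8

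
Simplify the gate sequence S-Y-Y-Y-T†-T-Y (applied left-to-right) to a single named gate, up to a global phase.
S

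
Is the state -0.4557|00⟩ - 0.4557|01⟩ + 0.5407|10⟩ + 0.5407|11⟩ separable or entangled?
Separable

Writing the state as a|00⟩ + b|01⟩ + c|10⟩ + d|11⟩, it is a product state iff ad − bc = 0.
Here (a, b, c, d) = (-0.4557, -0.4557, 0.5407, 0.5407): ad − bc = (-0.4557)(0.5407) − (-0.4557)(0.5407) = 0, so the state is separable.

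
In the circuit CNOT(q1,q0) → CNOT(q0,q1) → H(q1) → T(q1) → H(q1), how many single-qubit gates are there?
3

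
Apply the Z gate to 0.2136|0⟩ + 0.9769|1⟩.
0.2136|0⟩ - 0.9769|1⟩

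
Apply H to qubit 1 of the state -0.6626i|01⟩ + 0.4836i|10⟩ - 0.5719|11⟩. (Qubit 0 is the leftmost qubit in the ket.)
-0.4685i|00⟩ + 0.4685i|01⟩ + (-0.4044 + 0.342i)|10⟩ + (0.4044 + 0.342i)|11⟩

H on qubit 1 mixes each pair of kets that differ only in qubit 1: amplitudes (a, b) of (|…0…⟩, |…1…⟩) become ((a + b)/√2, (a − b)/√2). Kets absent from the input have amplitude 0.
(|00⟩, |01⟩): (a, b) = (0, -0.6626i) → (-0.4685i, 0.4685i)
(|10⟩, |11⟩): (a, b) = (0.4836i, -0.5719) → ((-0.4044 + 0.342i), (0.4044 + 0.342i))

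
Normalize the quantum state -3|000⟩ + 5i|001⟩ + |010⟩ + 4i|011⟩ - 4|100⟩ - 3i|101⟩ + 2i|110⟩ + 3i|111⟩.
-0.318|000⟩ + 0.53i|001⟩ + 0.106|010⟩ + 0.424i|011⟩ - 0.424|100⟩ - 0.318i|101⟩ + 0.212i|110⟩ + 0.318i|111⟩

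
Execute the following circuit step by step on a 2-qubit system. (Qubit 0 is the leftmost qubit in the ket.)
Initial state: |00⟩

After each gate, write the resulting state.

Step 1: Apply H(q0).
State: 1/√2|00⟩ + 1/√2|10⟩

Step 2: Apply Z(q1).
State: 1/√2|00⟩ + 1/√2|10⟩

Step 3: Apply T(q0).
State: 1/√2|00⟩ + (1/2 + (1/2)i)|10⟩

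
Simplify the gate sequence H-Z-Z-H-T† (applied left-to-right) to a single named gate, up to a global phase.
T†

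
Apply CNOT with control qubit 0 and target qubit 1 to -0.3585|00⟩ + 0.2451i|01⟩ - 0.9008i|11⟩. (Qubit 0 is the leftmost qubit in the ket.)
-0.3585|00⟩ + 0.2451i|01⟩ - 0.9008i|10⟩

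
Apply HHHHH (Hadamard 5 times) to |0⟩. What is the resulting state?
1/√2|0⟩ + 1/√2|1⟩

H² = I, so H^5 = H: a single Hadamard. With (a, b) = (1, 0), H gives ((a + b)/√2, (a − b)/√2) = (1/√2, 1/√2).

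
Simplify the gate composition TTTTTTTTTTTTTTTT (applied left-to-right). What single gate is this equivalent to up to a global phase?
I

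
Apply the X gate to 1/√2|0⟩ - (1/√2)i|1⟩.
-(1/√2)i|0⟩ + 1/√2|1⟩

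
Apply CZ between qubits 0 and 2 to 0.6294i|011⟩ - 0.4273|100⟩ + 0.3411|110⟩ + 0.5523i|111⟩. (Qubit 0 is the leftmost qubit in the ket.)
0.6294i|011⟩ - 0.4273|100⟩ + 0.3411|110⟩ - 0.5523i|111⟩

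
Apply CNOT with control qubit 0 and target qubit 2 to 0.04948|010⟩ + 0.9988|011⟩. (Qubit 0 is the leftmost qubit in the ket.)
0.04948|010⟩ + 0.9988|011⟩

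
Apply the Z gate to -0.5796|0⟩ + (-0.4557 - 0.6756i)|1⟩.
-0.5796|0⟩ + (0.4557 + 0.6756i)|1⟩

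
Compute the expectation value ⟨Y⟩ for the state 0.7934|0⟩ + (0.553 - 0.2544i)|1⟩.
-0.4037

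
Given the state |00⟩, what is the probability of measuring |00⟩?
1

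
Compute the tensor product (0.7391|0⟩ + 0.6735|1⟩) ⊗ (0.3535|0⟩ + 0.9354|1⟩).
0.2613|00⟩ + 0.6914|01⟩ + 0.2381|10⟩ + 0.63|11⟩

amp(|b₁b₂…⟩) = product of the factor amplitudes for bits b₁, b₂, …; only kets whose every factor amplitude is nonzero survive.
|00⟩: (0.7391)(0.3535) = 0.2613
|01⟩: (0.7391)(0.9354) = 0.6914
|10⟩: (0.6735)(0.3535) = 0.2381
|11⟩: (0.6735)(0.9354) = 0.63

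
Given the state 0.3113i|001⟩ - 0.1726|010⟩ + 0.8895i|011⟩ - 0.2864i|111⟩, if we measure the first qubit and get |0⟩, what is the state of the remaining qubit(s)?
0.3249i|01⟩ - 0.1802|10⟩ + 0.9284i|11⟩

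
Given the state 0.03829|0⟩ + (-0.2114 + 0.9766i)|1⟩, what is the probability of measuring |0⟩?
0.001466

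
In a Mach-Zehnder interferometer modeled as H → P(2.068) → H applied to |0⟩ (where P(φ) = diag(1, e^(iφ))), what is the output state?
(0.2615 + 0.4395i)|0⟩ + (0.7385 - 0.4395i)|1⟩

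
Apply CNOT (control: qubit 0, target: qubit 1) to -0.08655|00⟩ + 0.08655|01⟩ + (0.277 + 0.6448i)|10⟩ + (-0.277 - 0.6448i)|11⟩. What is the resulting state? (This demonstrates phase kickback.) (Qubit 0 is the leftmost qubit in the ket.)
-0.08655|00⟩ + 0.08655|01⟩ + (-0.277 - 0.6448i)|10⟩ + (0.277 + 0.6448i)|11⟩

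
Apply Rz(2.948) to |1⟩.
(0.09665 + 0.9953i)|1⟩

Rz(2.948) = [[e^(−iθ/2), 0], [0, e^(iθ/2)]] with e^(±iθ/2) = cos(θ/2) ± i·sin(θ/2); θ = 2.948, cos(θ/2) ≈ 0.0966452, sin(θ/2) ≈ 0.995319.
With a = amp(|0⟩) = 0 and b = amp(|1⟩) = 1:
new amp(|0⟩) = (0.0966452 - 0.995319i)·a = 0
new amp(|1⟩) = (0.0966452 + 0.995319i)·b = (0.09665 + 0.9953i)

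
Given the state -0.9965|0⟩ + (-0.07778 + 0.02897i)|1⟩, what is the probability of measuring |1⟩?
0.006889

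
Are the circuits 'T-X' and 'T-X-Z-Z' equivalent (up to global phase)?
Yes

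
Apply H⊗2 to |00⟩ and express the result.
1/2|00⟩ + 1/2|01⟩ + 1/2|10⟩ + 1/2|11⟩

H⊗2 gives amp(|y⟩) = (1/2) Σ_x (−1)^(x·y) amp(|x⟩), where x·y is the number of positions in which both x and y have a 1.
|00⟩: (1)/2 = 1/2
|01⟩: (1)/2 = 1/2
|10⟩: (1)/2 = 1/2
|11⟩: (1)/2 = 1/2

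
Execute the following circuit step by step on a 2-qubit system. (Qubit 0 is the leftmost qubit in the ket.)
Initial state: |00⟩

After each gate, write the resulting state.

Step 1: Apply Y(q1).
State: i|01⟩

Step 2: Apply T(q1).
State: (-1/√2 + (1/√2)i)|01⟩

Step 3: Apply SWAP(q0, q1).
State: (-1/√2 + (1/√2)i)|10⟩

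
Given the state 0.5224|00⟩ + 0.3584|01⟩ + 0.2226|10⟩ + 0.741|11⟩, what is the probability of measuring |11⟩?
0.5491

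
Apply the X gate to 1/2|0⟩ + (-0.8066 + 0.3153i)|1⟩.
(-0.8066 + 0.3153i)|0⟩ + 1/2|1⟩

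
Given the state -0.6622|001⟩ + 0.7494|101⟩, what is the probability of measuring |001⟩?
0.4385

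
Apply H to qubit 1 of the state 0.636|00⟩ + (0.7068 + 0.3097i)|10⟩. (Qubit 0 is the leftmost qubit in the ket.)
0.4497|00⟩ + 0.4497|01⟩ + (0.4998 + 0.219i)|10⟩ + (0.4998 + 0.219i)|11⟩

H on qubit 1 mixes each pair of kets that differ only in qubit 1: amplitudes (a, b) of (|…0…⟩, |…1…⟩) become ((a + b)/√2, (a − b)/√2). Kets absent from the input have amplitude 0.
(|00⟩, |01⟩): (a, b) = (0.636, 0) → (0.4497, 0.4497)
(|10⟩, |11⟩): (a, b) = ((0.7068 + 0.3097i), 0) → ((0.4998 + 0.219i), (0.4998 + 0.219i))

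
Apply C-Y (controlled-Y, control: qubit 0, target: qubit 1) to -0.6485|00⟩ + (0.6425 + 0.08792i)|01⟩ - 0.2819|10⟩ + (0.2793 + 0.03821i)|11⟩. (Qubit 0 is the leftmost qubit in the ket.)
-0.6485|00⟩ + (0.6425 + 0.08792i)|01⟩ + (0.03821 - 0.2793i)|10⟩ - 0.2819i|11⟩

C-Y leaves the control-|0⟩ kets |00⟩, |01⟩ unchanged and applies Y to qubit 1 on the control-|1⟩ pair (|10⟩, |11⟩).
Y = [[0, -i], [i, 0]].
With a = amp(|10⟩) = -0.2819 and b = amp(|11⟩) = (0.2793 + 0.03821i):
new amp(|10⟩) = (-i)·b = (0.03821 - 0.2793i)
new amp(|11⟩) = (i)·a = -0.2819i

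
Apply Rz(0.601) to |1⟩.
(0.9552 + 0.296i)|1⟩

Rz(0.601) = [[e^(−iθ/2), 0], [0, e^(iθ/2)]] with e^(±iθ/2) = cos(θ/2) ± i·sin(θ/2); θ = 0.601, cos(θ/2) ≈ 0.955189, sin(θ/2) ≈ 0.295998.
With a = amp(|0⟩) = 0 and b = amp(|1⟩) = 1:
new amp(|0⟩) = (0.955189 - 0.295998i)·a = 0
new amp(|1⟩) = (0.955189 + 0.295998i)·b = (0.9552 + 0.296i)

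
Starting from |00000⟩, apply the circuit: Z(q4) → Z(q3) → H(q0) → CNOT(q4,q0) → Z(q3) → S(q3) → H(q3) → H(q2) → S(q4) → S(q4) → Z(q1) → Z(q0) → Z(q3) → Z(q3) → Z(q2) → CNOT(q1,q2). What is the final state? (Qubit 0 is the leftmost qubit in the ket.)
1/√8|00000⟩ + 1/√8|00010⟩ - 1/√8|00100⟩ - 1/√8|00110⟩ - 1/√8|10000⟩ - 1/√8|10010⟩ + 1/√8|10100⟩ + 1/√8|10110⟩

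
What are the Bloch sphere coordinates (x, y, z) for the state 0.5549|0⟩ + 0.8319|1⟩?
(0.9232, 0, -0.3841)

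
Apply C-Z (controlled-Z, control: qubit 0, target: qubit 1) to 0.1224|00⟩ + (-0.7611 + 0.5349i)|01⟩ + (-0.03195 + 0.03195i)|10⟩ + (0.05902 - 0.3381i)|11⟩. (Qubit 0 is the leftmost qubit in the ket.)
0.1224|00⟩ + (-0.7611 + 0.5349i)|01⟩ + (-0.03195 + 0.03195i)|10⟩ + (-0.05902 + 0.3381i)|11⟩

C-Z leaves the control-|0⟩ kets |00⟩, |01⟩ unchanged and applies Z to qubit 1 on the control-|1⟩ pair (|10⟩, |11⟩).
Z = [[1, 0], [0, -1]].
With a = amp(|10⟩) = (-0.03195 + 0.03195i) and b = amp(|11⟩) = (0.05902 - 0.3381i):
new amp(|10⟩) = (1)·a = (-0.03195 + 0.03195i)
new amp(|11⟩) = (-1)·b = (-0.05902 + 0.3381i)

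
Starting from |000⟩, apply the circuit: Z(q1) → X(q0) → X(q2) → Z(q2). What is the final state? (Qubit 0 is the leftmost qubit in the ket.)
-|101⟩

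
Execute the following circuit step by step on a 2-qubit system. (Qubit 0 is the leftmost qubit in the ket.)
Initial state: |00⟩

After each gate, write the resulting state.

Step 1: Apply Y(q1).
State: i|01⟩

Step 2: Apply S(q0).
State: i|01⟩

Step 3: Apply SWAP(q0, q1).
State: i|10⟩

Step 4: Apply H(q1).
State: (1/√2)i|10⟩ + (1/√2)i|11⟩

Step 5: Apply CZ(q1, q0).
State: (1/√2)i|10⟩ - (1/√2)i|11⟩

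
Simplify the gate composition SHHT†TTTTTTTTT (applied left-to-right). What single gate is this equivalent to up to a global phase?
S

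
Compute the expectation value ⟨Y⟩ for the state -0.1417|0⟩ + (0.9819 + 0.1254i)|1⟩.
-0.03554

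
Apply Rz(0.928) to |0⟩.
(0.8943 - 0.4475i)|0⟩

Rz(0.928) = [[e^(−iθ/2), 0], [0, e^(iθ/2)]] with e^(±iθ/2) = cos(θ/2) ± i·sin(θ/2); θ = 0.928, cos(θ/2) ≈ 0.89427, sin(θ/2) ≈ 0.447529.
With a = amp(|0⟩) = 1 and b = amp(|1⟩) = 0:
new amp(|0⟩) = (0.89427 - 0.447529i)·a = (0.8943 - 0.4475i)
new amp(|1⟩) = (0.89427 + 0.447529i)·b = 0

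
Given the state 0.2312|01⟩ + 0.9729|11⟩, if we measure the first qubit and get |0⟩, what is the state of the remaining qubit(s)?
|1⟩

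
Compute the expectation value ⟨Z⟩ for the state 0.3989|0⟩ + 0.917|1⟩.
-0.6818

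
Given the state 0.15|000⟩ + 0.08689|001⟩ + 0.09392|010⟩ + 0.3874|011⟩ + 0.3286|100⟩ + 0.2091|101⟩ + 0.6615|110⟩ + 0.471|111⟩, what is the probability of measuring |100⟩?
0.108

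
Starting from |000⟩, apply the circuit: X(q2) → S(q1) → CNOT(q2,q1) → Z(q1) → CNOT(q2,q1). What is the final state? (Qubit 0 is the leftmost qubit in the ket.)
-|001⟩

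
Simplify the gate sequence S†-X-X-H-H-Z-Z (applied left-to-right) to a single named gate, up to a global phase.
S†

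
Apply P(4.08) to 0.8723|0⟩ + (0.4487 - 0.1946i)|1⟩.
0.8723|0⟩ + (-0.4222 - 0.2469i)|1⟩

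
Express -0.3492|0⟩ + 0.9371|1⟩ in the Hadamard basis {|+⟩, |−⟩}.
0.4157|+⟩ - 0.9096|−⟩

With |ψ⟩ = α|0⟩ + β|1⟩, the Hadamard-basis coefficients are ⟨+|ψ⟩ = (α + β)/√2 and ⟨−|ψ⟩ = (α − β)/√2.
Here α = -0.3492, β = 0.9371: (α + β)/√2 = 0.4157, (α − β)/√2 = -0.9096.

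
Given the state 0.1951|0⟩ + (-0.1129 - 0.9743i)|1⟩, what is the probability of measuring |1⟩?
0.962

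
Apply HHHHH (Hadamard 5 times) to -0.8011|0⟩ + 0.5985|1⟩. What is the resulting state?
-0.1433|0⟩ - 0.9897|1⟩

H² = I, so H^5 = H: a single Hadamard. With (a, b) = (-0.8011, 0.5985), H gives ((a + b)/√2, (a − b)/√2) = (-0.1433, -0.9897).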